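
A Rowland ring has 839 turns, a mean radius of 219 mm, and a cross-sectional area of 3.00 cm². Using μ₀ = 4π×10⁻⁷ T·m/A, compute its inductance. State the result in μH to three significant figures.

For a thin toroid, L = μ₀N²A/(2πR).
L = (4π×10⁻⁷)(839)²(3.000×10^-4) / (2π×0.219 m) = 1.929×10^-4 H.

L ≈ 193 μH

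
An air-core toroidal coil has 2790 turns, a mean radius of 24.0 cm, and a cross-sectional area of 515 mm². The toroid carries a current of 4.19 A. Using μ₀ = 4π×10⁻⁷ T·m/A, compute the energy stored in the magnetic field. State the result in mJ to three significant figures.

U ≈ 29.3 mJ

L = μ₀N²A/(2πR) = (4π×10⁻⁷)(2790)²(5.150×10^-4)/(2π×0.24) = 3.341×10^-3 H.
U = ½LI² = ½(3.341×10^-3)(4.19)² = 2.932×10^-2 J.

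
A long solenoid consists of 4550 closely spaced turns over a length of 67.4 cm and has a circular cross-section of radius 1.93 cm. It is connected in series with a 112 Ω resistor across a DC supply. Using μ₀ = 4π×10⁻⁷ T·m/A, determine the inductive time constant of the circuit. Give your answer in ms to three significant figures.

τ ≈ 0.403 ms

A = πr² = π(1.930×10^-2 m)² = 1.170×10^-3 m².
L = μ₀N²A/ℓ = (4π×10⁻⁷)(4550)²(1.170×10^-3)/(0.674) = 4.517×10^-2 H.
τ = L/R = (4.517×10^-2)/(112) = 4.033×10^-4 s.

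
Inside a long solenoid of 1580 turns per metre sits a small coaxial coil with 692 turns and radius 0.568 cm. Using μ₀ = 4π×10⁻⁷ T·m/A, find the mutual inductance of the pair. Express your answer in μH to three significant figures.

M ≈ 139 μH

The outer solenoid produces a uniform field B₁ = μ₀n₁I₁ across the inner coil,
so the flux linkage is N₂Φ = N₂B₁A₂ = μ₀n₁N₂A₂·I₁, giving M = μ₀n₁N₂A₂.
A₂ = πr² = π(5.680×10^-3 m)² = 1.014×10^-4 m².
M = (4π×10⁻⁷)(1580)(692)(1.014×10^-4) = 1.393×10^-4 H.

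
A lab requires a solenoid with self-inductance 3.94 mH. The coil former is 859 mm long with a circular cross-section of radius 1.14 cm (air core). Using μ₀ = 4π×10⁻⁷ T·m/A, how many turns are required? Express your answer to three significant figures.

N ≈ 2570 turns

A = πr² = π(1.140×10^-2 m)² = 4.083×10^-4 m².
From L = μ₀N²A/ℓ, N = √(Lℓ / (μ₀A)).
N = √[(3.940×10^-3)(0.859) / ((4π×10⁻⁷)×4.083×10^-4)] = √(6.597×10^6) ≈ 2568.4.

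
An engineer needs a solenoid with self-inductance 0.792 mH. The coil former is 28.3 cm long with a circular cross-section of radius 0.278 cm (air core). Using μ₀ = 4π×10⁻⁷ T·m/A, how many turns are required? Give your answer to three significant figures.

N ≈ 2710 turns

A = πr² = π(2.780×10^-3 m)² = 2.428×10^-5 m².
From L = μ₀N²A/ℓ, N = √(Lℓ / (μ₀A)).
N = √[(7.920×10^-4)(0.283) / ((4π×10⁻⁷)×2.428×10^-5)] = √(7.346×10^6) ≈ 2710.4.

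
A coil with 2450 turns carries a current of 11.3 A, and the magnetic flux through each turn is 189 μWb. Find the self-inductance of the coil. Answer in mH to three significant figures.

L ≈ 41.0 mH

Self-inductance is defined by L = NΦ_B/I (flux linkage over current).
L = (2450)(1.890×10^-4 Wb)/(11.3 A) = 4.098×10^-2 H.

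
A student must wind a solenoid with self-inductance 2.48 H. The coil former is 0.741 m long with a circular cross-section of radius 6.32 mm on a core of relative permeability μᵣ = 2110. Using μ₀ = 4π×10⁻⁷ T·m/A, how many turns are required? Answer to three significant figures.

N ≈ 2350 turns

A = πr² = π(6.320×10^-3 m)² = 1.2548×10^-4 m².
From L = μ₀μᵣN²A/ℓ, N = √(Lℓ / (μ₀μᵣA)).
N = √[(2.48)(0.741) / ((4π×10⁻⁷)(2110)×1.2548×10^-4)] = √(5.523×10^6) ≈ 2350.2.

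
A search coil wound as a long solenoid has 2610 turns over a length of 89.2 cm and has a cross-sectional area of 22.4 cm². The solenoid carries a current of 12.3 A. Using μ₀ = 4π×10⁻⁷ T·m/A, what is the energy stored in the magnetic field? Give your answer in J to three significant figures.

A = 22.4 cm² = 2.240×10^-3 m².
L = μ₀N²A/ℓ = (4π×10⁻⁷)(2610)²(2.240×10^-3)/(0.892) = 2.150×10^-2 H.
U = ½LI² = ½(2.150×10^-2)(12.3)² = 1.626 J.

U ≈ 1.63 J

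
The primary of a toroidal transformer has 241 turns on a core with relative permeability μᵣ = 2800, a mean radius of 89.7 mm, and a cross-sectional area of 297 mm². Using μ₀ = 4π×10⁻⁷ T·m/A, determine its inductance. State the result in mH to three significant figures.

L ≈ 108 mH

For a thin toroid, L = μ₀μᵣN²A/(2πR).
L = (4π×10⁻⁷)(2800)(241)²(2.970×10^-4) / (2π×8.970×10^-2 m) = 0.1077 H.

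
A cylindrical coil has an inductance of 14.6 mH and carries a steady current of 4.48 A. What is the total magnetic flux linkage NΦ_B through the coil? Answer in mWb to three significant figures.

NΦ_B ≈ 65.4 mWb

From L = NΦ_B/I, the flux linkage is NΦ_B = LI.
NΦ_B = (1.460×10^-2 H)(4.48 A) = 6.541×10^-2 Wb.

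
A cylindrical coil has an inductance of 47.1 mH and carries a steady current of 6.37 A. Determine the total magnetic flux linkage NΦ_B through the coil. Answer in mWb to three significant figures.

NΦ_B ≈ 300 mWb

From L = NΦ_B/I, the flux linkage is NΦ_B = LI.
NΦ_B = (4.710×10^-2 H)(6.37 A) = 0.3 Wb.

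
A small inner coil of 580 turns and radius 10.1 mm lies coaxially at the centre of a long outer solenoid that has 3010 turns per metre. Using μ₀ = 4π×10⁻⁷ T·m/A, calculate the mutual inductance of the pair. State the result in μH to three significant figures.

The outer solenoid produces a uniform field B₁ = μ₀n₁I₁ across the inner coil,
so the flux linkage is N₂Φ = N₂B₁A₂ = μ₀n₁N₂A₂·I₁, giving M = μ₀n₁N₂A₂.
A₂ = πr² = π(1.010×10^-2 m)² = 3.2047×10^-4 m².
M = (4π×10⁻⁷)(3010)(580)(3.2047×10^-4) = 7.031×10^-4 H.

M ≈ 703 μH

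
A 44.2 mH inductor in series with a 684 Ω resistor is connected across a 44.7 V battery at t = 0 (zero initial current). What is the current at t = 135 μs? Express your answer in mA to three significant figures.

I ≈ 57.3 mA

τ = L/R = 4.420×10^-2/684 = 6.462×10^-5 s; final current I_∞ = ε/R = 44.7/684 = 6.535×10^-2 A.
I(t) = I_∞(1 − e^(−t/τ)) with t/τ = 2.089.
I = (6.535×10^-2)(1 − e^(−2.089)) = 5.726×10^-2 A.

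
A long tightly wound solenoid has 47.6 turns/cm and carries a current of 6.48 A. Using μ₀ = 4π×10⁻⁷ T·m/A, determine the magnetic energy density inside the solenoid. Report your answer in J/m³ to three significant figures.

B = μ₀nI = (4π×10⁻⁷)(4.760×10^3)(6.48) = 3.876×10^-2 T.
u = B²/(2μ₀) = (3.876×10^-2)²/(2×4π×10⁻⁷) = 597.8 J/m³.

u ≈ 598 J/m³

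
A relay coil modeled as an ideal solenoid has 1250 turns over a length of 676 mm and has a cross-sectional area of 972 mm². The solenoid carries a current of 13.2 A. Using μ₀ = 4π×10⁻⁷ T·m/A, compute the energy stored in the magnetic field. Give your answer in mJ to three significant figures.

U ≈ 246 mJ

A = 972 mm² = 9.720×10^-4 m².
L = μ₀N²A/ℓ = (4π×10⁻⁷)(1250)²(9.720×10^-4)/(0.676) = 2.823×10^-3 H.
U = ½LI² = ½(2.823×10^-3)(13.2)² = 0.246 J.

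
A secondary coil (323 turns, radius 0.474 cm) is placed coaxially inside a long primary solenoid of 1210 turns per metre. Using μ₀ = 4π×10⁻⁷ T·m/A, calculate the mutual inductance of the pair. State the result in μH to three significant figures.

M ≈ 34.7 μH

The outer solenoid produces a uniform field B₁ = μ₀n₁I₁ across the inner coil,
so the flux linkage is N₂Φ = N₂B₁A₂ = μ₀n₁N₂A₂·I₁, giving M = μ₀n₁N₂A₂.
A₂ = πr² = π(4.740×10^-3 m)² = 7.058×10^-5 m².
M = (4π×10⁻⁷)(1210)(323)(7.058×10^-5) = 3.467×10^-5 H.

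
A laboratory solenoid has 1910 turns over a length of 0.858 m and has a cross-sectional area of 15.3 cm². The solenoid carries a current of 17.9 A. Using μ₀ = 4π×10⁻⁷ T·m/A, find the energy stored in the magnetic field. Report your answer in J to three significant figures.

U ≈ 1.31 J

A = 15.3 cm² = 1.530×10^-3 m².
L = μ₀N²A/ℓ = (4π×10⁻⁷)(1910)²(1.530×10^-3)/(0.858) = 8.1749×10^-3 H.
U = ½LI² = ½(8.1749×10^-3)(17.9)² = 1.31 J.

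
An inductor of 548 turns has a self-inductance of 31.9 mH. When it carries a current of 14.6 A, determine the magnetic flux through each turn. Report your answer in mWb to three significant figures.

Φ_B ≈ 0.850 mWb

From L = NΦ_B/I, the flux per turn is Φ_B = LI/N.
Φ_B = (3.190×10^-2 H)(14.6 A)/548 = 8.499×10^-4 Wb.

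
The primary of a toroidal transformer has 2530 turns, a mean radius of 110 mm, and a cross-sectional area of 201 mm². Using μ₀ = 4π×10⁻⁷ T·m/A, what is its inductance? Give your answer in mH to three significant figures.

L ≈ 2.34 mH

For a thin toroid, L = μ₀N²A/(2πR).
L = (4π×10⁻⁷)(2530)²(2.010×10^-4) / (2π×0.11 m) = 2.339×10^-3 H.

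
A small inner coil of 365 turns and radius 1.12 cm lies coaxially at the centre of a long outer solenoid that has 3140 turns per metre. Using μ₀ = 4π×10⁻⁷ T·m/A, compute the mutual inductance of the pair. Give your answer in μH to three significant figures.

M ≈ 568 μH

The outer solenoid produces a uniform field B₁ = μ₀n₁I₁ across the inner coil,
so the flux linkage is N₂Φ = N₂B₁A₂ = μ₀n₁N₂A₂·I₁, giving M = μ₀n₁N₂A₂.
A₂ = πr² = π(1.120×10^-2 m)² = 3.941×10^-4 m².
M = (4π×10⁻⁷)(3140)(365)(3.941×10^-4) = 5.676×10^-4 H.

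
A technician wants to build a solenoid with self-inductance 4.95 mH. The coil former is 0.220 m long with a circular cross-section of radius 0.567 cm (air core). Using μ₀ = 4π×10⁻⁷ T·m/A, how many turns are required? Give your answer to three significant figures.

A = πr² = π(5.670×10^-3 m)² = 1.010×10^-4 m².
From L = μ₀N²A/ℓ, N = √(Lℓ / (μ₀A)).
N = √[(4.950×10^-3)(0.22) / ((4π×10⁻⁷)×1.010×10^-4)] = √(8.580×10^6) ≈ 2929.2.

N ≈ 2930 turns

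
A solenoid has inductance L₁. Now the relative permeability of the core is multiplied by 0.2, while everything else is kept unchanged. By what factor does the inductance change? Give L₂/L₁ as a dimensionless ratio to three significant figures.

For a solenoid, L ∝ μᵣN²A/ℓ.
L₂/L₁ = (0.2) = 0.200.

L₂/L₁ = 0.200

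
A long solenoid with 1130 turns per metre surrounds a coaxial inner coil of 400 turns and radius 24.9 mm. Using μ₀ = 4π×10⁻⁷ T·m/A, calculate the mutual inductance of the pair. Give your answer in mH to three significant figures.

M ≈ 1.11 mH

The outer solenoid produces a uniform field B₁ = μ₀n₁I₁ across the inner coil,
so the flux linkage is N₂Φ = N₂B₁A₂ = μ₀n₁N₂A₂·I₁, giving M = μ₀n₁N₂A₂.
A₂ = πr² = π(2.490×10^-2 m)² = 1.948×10^-3 m².
M = (4π×10⁻⁷)(1130)(400)(1.948×10^-3) = 1.106×10^-3 H.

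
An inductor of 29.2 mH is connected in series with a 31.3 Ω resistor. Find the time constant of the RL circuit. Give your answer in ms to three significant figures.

τ ≈ 0.933 ms

τ = L/R = (2.920×10^-2 H)/(31.3 Ω) = 9.329×10^-4 s.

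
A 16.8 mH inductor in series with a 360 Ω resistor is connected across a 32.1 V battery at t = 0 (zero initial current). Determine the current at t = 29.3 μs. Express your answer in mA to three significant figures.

τ = L/R = 1.680×10^-2/360 = 4.667×10^-5 s; final current I_∞ = ε/R = 32.1/360 = 8.917×10^-2 A.
I(t) = I_∞(1 − e^(−t/τ)) with t/τ = 0.628.
I = (8.917×10^-2)(1 − e^(−0.628)) = 4.158×10^-2 A.

I ≈ 41.6 mA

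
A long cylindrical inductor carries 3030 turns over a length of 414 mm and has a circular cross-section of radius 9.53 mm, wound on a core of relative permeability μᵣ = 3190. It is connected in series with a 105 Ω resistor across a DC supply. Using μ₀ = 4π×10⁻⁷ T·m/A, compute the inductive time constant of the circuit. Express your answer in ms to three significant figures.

τ ≈ 242 ms

A = πr² = π(9.530×10^-3 m)² = 2.853×10^-4 m².
L = μ₀μᵣN²A/ℓ = (4π×10⁻⁷)(3190)(3030)²(2.853×10^-4)/(0.414) = 25.36 H.
τ = L/R = (25.36)/(105) = 0.2416 s.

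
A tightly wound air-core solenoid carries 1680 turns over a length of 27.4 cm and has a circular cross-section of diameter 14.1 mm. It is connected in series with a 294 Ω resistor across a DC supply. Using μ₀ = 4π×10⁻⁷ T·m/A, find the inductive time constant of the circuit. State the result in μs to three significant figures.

A = π(d/2)² = π(7.050×10^-3 m)² = 1.561×10^-4 m².
L = μ₀N²A/ℓ = (4π×10⁻⁷)(1680)²(1.561×10^-4)/(0.274) = 2.021×10^-3 H.
τ = L/R = (2.021×10^-3)/(294) = 6.8748×10^-6 s.

τ ≈ 6.87 μs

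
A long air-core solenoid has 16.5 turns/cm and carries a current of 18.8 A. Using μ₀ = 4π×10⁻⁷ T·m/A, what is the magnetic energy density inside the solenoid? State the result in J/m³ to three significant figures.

u ≈ 605 J/m³

B = μ₀nI = (4π×10⁻⁷)(1.650×10^3)(18.8) = 3.898×10^-2 T.
u = B²/(2μ₀) = (3.898×10^-2)²/(2×4π×10⁻⁷) = 604.6 J/m³.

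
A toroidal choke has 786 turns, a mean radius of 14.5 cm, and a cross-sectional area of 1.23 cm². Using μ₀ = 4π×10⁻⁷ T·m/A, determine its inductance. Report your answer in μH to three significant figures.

For a thin toroid, L = μ₀N²A/(2πR).
L = (4π×10⁻⁷)(786)²(1.230×10^-4) / (2π×0.145 m) = 1.048×10^-4 H.

L ≈ 105 μH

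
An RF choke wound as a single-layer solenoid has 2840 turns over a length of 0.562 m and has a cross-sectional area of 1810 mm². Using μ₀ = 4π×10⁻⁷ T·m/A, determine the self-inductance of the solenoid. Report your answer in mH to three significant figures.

A = 1810 mm² = 1.810×10^-3 m².
For a long solenoid, L = μ₀N²A/ℓ.
L = (4π×10⁻⁷)(2840)²(1.810×10^-3)/(0.562 m) = 3.264×10^-2 H.

L ≈ 32.6 mH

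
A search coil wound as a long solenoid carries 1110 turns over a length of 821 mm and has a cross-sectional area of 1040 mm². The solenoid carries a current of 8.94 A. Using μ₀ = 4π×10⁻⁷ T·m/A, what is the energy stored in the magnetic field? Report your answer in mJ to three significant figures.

A = 1040 mm² = 1.040×10^-3 m².
L = μ₀N²A/ℓ = (4π×10⁻⁷)(1110)²(1.040×10^-3)/(0.821) = 1.961×10^-3 H.
U = ½LI² = ½(1.961×10^-3)(8.94)² = 7.838×10^-2 J.

U ≈ 78.4 mJ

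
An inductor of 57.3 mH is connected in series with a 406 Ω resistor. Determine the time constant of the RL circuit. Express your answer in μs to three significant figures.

τ = L/R = (5.730×10^-2 H)/(406 Ω) = 1.411×10^-4 s.

τ ≈ 141 μs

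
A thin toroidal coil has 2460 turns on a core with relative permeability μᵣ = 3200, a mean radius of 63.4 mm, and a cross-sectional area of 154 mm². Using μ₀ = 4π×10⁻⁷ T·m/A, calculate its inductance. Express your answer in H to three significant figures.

For a thin toroid, L = μ₀μᵣN²A/(2πR).
L = (4π×10⁻⁷)(3200)(2460)²(1.540×10^-4) / (2π×6.340×10^-2 m) = 9.408 H.

L ≈ 9.41 H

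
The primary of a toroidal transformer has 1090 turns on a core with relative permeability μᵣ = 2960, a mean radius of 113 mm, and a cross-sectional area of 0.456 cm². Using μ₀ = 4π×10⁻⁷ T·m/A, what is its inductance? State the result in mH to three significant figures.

L ≈ 284 mH

For a thin toroid, L = μ₀μᵣN²A/(2πR).
L = (4π×10⁻⁷)(2960)(1090)²(4.560×10^-5) / (2π×0.113 m) = 0.2838 H.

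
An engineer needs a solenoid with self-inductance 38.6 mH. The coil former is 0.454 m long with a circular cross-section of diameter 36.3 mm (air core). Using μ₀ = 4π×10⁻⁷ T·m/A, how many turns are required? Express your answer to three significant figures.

A = π(d/2)² = π(1.815×10^-2 m)² = 1.0349×10^-3 m².
From L = μ₀N²A/ℓ, N = √(Lℓ / (μ₀A)).
N = √[(3.860×10^-2)(0.454) / ((4π×10⁻⁷)×1.0349×10^-3)] = √(1.348×10^7) ≈ 3670.8.

N ≈ 3670 turns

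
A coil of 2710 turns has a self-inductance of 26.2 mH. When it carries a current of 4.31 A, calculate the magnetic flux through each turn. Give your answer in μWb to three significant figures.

Φ_B ≈ 41.7 μWb

From L = NΦ_B/I, the flux per turn is Φ_B = LI/N.
Φ_B = (2.620×10^-2 H)(4.31 A)/2710 = 4.167×10^-5 Wb.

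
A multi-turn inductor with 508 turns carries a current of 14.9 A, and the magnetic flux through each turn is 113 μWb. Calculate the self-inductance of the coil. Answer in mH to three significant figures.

L ≈ 3.85 mH

Self-inductance is defined by L = NΦ_B/I (flux linkage over current).
L = (508)(1.130×10^-4 Wb)/(14.9 A) = 3.853×10^-3 H.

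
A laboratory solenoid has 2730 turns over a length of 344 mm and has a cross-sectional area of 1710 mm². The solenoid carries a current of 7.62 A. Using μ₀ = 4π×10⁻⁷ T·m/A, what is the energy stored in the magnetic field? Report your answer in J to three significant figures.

U ≈ 1.35 J

A = 1710 mm² = 1.710×10^-3 m².
L = μ₀N²A/ℓ = (4π×10⁻⁷)(2730)²(1.710×10^-3)/(0.344) = 4.656×10^-2 H.
U = ½LI² = ½(4.656×10^-2)(7.62)² = 1.352 J.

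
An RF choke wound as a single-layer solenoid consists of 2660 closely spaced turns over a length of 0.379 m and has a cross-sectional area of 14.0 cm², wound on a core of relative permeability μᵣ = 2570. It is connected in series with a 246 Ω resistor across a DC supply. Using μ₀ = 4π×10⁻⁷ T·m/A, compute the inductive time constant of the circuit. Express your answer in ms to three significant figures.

A = 14.0 cm² = 1.400×10^-3 m².
L = μ₀μᵣN²A/ℓ = (4π×10⁻⁷)(2570)(2660)²(1.400×10^-3)/(0.379) = 84.41 H.
τ = L/R = (84.41)/(246) = 0.3431 s.

τ ≈ 343 ms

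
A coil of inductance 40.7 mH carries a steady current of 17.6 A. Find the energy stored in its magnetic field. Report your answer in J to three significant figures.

U ≈ 6.30 J

Stored magnetic energy: U = ½LI².
U = ½(4.070×10^-2 H)(17.6 A)² = 6.304 J.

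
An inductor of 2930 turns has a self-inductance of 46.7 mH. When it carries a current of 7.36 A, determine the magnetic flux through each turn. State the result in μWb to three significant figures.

Φ_B ≈ 117 μWb

From L = NΦ_B/I, the flux per turn is Φ_B = LI/N.
Φ_B = (4.670×10^-2 H)(7.36 A)/2930 = 1.173×10^-4 Wb.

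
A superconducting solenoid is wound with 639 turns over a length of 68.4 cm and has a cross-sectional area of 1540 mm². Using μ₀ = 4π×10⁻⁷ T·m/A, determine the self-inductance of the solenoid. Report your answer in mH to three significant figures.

L ≈ 1.16 mH

A = 1540 mm² = 1.540×10^-3 m².
For a long solenoid, L = μ₀N²A/ℓ.
L = (4π×10⁻⁷)(639)²(1.540×10^-3)/(0.684 m) = 1.155×10^-3 H.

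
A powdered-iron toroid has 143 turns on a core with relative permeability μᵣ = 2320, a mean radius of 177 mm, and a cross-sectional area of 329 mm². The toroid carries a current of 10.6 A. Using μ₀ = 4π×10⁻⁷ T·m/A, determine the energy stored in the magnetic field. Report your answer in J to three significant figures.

U ≈ 0.991 J

L = μ₀μᵣN²A/(2πR) = (4π×10⁻⁷)(2320)(143)²(3.290×10^-4)/(2π×0.177) = 1.764×10^-2 H.
U = ½LI² = ½(1.764×10^-2)(10.6)² = 0.9908 J.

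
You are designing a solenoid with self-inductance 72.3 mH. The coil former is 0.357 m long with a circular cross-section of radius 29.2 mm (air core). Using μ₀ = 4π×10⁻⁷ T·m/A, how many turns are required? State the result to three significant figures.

A = πr² = π(2.920×10^-2 m)² = 2.679×10^-3 m².
From L = μ₀N²A/ℓ, N = √(Lℓ / (μ₀A)).
N = √[(7.230×10^-2)(0.357) / ((4π×10⁻⁷)×2.679×10^-3)] = √(7.668×10^6) ≈ 2769.1.

N ≈ 2770 turns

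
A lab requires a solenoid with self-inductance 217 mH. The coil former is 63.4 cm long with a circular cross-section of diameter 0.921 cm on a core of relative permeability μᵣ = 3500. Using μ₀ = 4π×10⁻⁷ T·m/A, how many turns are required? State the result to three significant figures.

N ≈ 685 turns

A = π(d/2)² = π(4.605×10^-3 m)² = 6.662×10^-5 m².
From L = μ₀μᵣN²A/ℓ, N = √(Lℓ / (μ₀μᵣA)).
N = √[(0.217)(0.634) / ((4π×10⁻⁷)(3500)×6.662×10^-5)] = √(4.695×10^5) ≈ 685.2.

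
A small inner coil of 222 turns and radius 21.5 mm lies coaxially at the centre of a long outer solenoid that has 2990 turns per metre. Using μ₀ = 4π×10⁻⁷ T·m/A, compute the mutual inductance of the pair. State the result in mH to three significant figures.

The outer solenoid produces a uniform field B₁ = μ₀n₁I₁ across the inner coil,
so the flux linkage is N₂Φ = N₂B₁A₂ = μ₀n₁N₂A₂·I₁, giving M = μ₀n₁N₂A₂.
A₂ = πr² = π(2.150×10^-2 m)² = 1.452×10^-3 m².
M = (4π×10⁻⁷)(2990)(222)(1.452×10^-3) = 1.211×10^-3 H.

M ≈ 1.21 mH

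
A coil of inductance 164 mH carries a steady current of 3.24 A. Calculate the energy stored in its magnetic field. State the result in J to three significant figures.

U ≈ 0.861 J

Stored magnetic energy: U = ½LI².
U = ½(0.164 H)(3.24 A)² = 0.8608 J.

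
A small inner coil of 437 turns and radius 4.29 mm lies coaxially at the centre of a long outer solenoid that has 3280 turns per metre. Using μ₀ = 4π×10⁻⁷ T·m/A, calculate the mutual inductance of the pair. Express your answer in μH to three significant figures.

The outer solenoid produces a uniform field B₁ = μ₀n₁I₁ across the inner coil,
so the flux linkage is N₂Φ = N₂B₁A₂ = μ₀n₁N₂A₂·I₁, giving M = μ₀n₁N₂A₂.
A₂ = πr² = π(4.290×10^-3 m)² = 5.782×10^-5 m².
M = (4π×10⁻⁷)(3280)(437)(5.782×10^-5) = 1.041×10^-4 H.

M ≈ 104 μH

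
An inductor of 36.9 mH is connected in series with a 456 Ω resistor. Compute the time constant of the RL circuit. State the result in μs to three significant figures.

τ ≈ 80.9 μs

τ = L/R = (3.690×10^-2 H)/(456 Ω) = 8.092×10^-5 s.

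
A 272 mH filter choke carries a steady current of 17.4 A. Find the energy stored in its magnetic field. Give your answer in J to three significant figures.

U ≈ 41.2 J

Stored magnetic energy: U = ½LI².
U = ½(0.272 H)(17.4 A)² = 41.18 J.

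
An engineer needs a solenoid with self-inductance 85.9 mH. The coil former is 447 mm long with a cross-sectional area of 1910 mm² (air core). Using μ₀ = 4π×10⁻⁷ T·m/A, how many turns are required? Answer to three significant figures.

N ≈ 4000 turns

A = 1910 mm² = 1.910×10^-3 m².
From L = μ₀N²A/ℓ, N = √(Lℓ / (μ₀A)).
N = √[(8.590×10^-2)(0.447) / ((4π×10⁻⁷)×1.910×10^-3)] = √(1.600×10^7) ≈ 3999.7.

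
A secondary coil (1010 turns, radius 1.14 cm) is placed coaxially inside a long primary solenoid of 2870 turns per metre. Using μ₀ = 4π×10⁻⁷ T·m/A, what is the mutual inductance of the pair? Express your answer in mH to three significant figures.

M ≈ 1.49 mH

The outer solenoid produces a uniform field B₁ = μ₀n₁I₁ across the inner coil,
so the flux linkage is N₂Φ = N₂B₁A₂ = μ₀n₁N₂A₂·I₁, giving M = μ₀n₁N₂A₂.
A₂ = πr² = π(1.140×10^-2 m)² = 4.083×10^-4 m².
M = (4π×10⁻⁷)(2870)(1010)(4.083×10^-4) = 1.487×10^-3 H.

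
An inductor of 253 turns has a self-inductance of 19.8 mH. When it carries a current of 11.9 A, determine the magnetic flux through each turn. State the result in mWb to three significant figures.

From L = NΦ_B/I, the flux per turn is Φ_B = LI/N.
Φ_B = (1.980×10^-2 H)(11.9 A)/253 = 9.313×10^-4 Wb.

Φ_B ≈ 0.931 mWb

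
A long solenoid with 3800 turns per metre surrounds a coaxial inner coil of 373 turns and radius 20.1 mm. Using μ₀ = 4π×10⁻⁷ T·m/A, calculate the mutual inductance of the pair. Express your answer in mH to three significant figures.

M ≈ 2.26 mH

The outer solenoid produces a uniform field B₁ = μ₀n₁I₁ across the inner coil,
so the flux linkage is N₂Φ = N₂B₁A₂ = μ₀n₁N₂A₂·I₁, giving M = μ₀n₁N₂A₂.
A₂ = πr² = π(2.010×10^-2 m)² = 1.269×10^-3 m².
M = (4π×10⁻⁷)(3800)(373)(1.269×10^-3) = 2.261×10^-3 H.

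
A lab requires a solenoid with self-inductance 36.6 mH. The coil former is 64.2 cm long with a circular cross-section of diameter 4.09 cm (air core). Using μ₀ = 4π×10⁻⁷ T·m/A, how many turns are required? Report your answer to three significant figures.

A = π(d/2)² = π(2.045×10^-2 m)² = 1.314×10^-3 m².
From L = μ₀N²A/ℓ, N = √(Lℓ / (μ₀A)).
N = √[(3.660×10^-2)(0.642) / ((4π×10⁻⁷)×1.314×10^-3)] = √(1.423×10^7) ≈ 3772.5.

N ≈ 3770 turns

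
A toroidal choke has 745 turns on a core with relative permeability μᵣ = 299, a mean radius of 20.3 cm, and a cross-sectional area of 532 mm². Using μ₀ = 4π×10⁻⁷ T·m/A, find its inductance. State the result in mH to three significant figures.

L ≈ 87.0 mH

For a thin toroid, L = μ₀μᵣN²A/(2πR).
L = (4π×10⁻⁷)(299)(745)²(5.320×10^-4) / (2π×0.203 m) = 8.698×10^-2 H.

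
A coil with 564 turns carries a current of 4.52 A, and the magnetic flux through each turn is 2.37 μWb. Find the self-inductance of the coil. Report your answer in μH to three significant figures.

L ≈ 296 μH

Self-inductance is defined by L = NΦ_B/I (flux linkage over current).
L = (564)(2.370×10^-6 Wb)/(4.52 A) = 2.957×10^-4 H.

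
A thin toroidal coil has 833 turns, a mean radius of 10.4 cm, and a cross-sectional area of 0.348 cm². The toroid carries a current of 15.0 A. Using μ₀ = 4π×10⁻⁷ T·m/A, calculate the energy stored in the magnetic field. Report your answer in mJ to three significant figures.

U ≈ 5.22 mJ

L = μ₀N²A/(2πR) = (4π×10⁻⁷)(833)²(3.480×10^-5)/(2π×0.104) = 4.644×10^-5 H.
U = ½LI² = ½(4.644×10^-5)(15.0)² = 5.224×10^-3 J.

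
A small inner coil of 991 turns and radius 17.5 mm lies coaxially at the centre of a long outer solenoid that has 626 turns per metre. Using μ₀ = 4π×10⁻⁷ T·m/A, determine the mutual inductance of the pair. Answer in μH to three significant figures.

The outer solenoid produces a uniform field B₁ = μ₀n₁I₁ across the inner coil,
so the flux linkage is N₂Φ = N₂B₁A₂ = μ₀n₁N₂A₂·I₁, giving M = μ₀n₁N₂A₂.
A₂ = πr² = π(1.750×10^-2 m)² = 9.621×10^-4 m².
M = (4π×10⁻⁷)(626)(991)(9.621×10^-4) = 7.500×10^-4 H.

M ≈ 750 μH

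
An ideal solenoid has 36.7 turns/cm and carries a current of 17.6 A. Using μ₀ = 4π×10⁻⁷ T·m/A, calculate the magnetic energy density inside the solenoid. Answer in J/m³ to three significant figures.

u ≈ 2620 J/m³

B = μ₀nI = (4π×10⁻⁷)(3.670×10^3)(17.6) = 8.117×10^-2 T.
u = B²/(2μ₀) = (8.117×10^-2)²/(2×4π×10⁻⁷) = 2.621×10^3 J/m³.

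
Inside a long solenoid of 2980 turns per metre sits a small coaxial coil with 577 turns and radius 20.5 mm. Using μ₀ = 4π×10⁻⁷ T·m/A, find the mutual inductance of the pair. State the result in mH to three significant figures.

M ≈ 2.85 mH

The outer solenoid produces a uniform field B₁ = μ₀n₁I₁ across the inner coil,
so the flux linkage is N₂Φ = N₂B₁A₂ = μ₀n₁N₂A₂·I₁, giving M = μ₀n₁N₂A₂.
A₂ = πr² = π(2.050×10^-2 m)² = 1.320×10^-3 m².
M = (4π×10⁻⁷)(2980)(577)(1.320×10^-3) = 2.853×10^-3 H.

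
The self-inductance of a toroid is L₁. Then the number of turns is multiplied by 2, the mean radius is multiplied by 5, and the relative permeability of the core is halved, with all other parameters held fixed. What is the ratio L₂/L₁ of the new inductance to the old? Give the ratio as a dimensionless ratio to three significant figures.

L₂/L₁ = 0.400

For a toroid, L ∝ μᵣN²A/R.
L₂/L₁ = (2)^2 × (5)^-1 × (0.5) = 0.400.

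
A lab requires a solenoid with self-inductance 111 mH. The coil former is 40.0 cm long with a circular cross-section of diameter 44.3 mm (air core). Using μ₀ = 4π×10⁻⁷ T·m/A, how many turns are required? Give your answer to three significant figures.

N ≈ 4790 turns

A = π(d/2)² = π(2.215×10^-2 m)² = 1.541×10^-3 m².
From L = μ₀N²A/ℓ, N = √(Lℓ / (μ₀A)).
N = √[(0.111)(0.4) / ((4π×10⁻⁷)×1.541×10^-3)] = √(2.292×10^7) ≈ 4787.8.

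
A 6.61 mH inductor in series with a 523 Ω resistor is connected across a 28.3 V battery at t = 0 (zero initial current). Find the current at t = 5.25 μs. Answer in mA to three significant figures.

τ = L/R = 6.610×10^-3/523 = 1.264×10^-5 s; final current I_∞ = ε/R = 28.3/523 = 5.411×10^-2 A.
I(t) = I_∞(1 − e^(−t/τ)) with t/τ = 0.415.
I = (5.411×10^-2)(1 − e^(−0.415)) = 1.839×10^-2 A.

I ≈ 18.4 mA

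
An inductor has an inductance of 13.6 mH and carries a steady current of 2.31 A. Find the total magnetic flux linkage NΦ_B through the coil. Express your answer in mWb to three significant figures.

From L = NΦ_B/I, the flux linkage is NΦ_B = LI.
NΦ_B = (1.360×10^-2 H)(2.31 A) = 3.142×10^-2 Wb.

NΦ_B ≈ 31.4 mWb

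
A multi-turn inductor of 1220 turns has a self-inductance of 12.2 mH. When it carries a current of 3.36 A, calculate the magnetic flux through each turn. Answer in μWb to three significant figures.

From L = NΦ_B/I, the flux per turn is Φ_B = LI/N.
Φ_B = (1.220×10^-2 H)(3.36 A)/1220 = 3.360×10^-5 Wb.

Φ_B ≈ 33.6 μWb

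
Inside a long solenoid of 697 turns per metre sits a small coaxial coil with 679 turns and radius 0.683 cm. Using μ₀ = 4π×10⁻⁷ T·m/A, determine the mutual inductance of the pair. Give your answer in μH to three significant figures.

The outer solenoid produces a uniform field B₁ = μ₀n₁I₁ across the inner coil,
so the flux linkage is N₂Φ = N₂B₁A₂ = μ₀n₁N₂A₂·I₁, giving M = μ₀n₁N₂A₂.
A₂ = πr² = π(6.830×10^-3 m)² = 1.466×10^-4 m².
M = (4π×10⁻⁷)(697)(679)(1.466×10^-4) = 8.716×10^-5 H.

M ≈ 87.2 μH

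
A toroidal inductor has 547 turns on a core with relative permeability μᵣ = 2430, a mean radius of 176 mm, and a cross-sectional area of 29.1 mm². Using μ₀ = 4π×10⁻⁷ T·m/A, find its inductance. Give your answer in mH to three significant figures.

L ≈ 24.0 mH

For a thin toroid, L = μ₀μᵣN²A/(2πR).
L = (4π×10⁻⁷)(2430)(547)²(2.910×10^-5) / (2π×0.176 m) = 2.404×10^-2 H.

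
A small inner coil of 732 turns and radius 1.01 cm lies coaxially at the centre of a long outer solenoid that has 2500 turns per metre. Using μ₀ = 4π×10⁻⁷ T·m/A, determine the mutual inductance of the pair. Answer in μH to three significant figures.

M ≈ 737 μH

The outer solenoid produces a uniform field B₁ = μ₀n₁I₁ across the inner coil,
so the flux linkage is N₂Φ = N₂B₁A₂ = μ₀n₁N₂A₂·I₁, giving M = μ₀n₁N₂A₂.
A₂ = πr² = π(1.010×10^-2 m)² = 3.2047×10^-4 m².
M = (4π×10⁻⁷)(2500)(732)(3.2047×10^-4) = 7.370×10^-4 H.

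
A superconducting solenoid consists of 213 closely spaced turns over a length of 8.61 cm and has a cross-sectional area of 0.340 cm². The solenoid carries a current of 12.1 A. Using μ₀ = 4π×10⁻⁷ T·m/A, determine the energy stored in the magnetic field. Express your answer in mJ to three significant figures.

U ≈ 1.65 mJ

A = 0.340 cm² = 3.400×10^-5 m².
L = μ₀N²A/ℓ = (4π×10⁻⁷)(213)²(3.400×10^-5)/(8.610×10^-2) = 2.251×10^-5 H.
U = ½LI² = ½(2.251×10^-5)(12.1)² = 1.648×10^-3 J.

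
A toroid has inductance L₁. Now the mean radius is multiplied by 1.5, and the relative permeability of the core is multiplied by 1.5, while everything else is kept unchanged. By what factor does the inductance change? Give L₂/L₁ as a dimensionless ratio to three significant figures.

For a toroid, L ∝ μᵣN²A/R.
L₂/L₁ = (1.5)^-1 × (1.5) = 1.00.

L₂/L₁ = 1.00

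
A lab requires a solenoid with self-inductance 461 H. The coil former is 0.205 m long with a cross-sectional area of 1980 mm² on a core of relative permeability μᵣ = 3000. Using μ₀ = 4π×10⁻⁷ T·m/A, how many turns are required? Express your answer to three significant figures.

A = 1980 mm² = 1.980×10^-3 m².
From L = μ₀μᵣN²A/ℓ, N = √(Lℓ / (μ₀μᵣA)).
N = √[(461)(0.205) / ((4π×10⁻⁷)(3000)×1.980×10^-3)] = √(1.266×10^7) ≈ 3558.2.

N ≈ 3560 turns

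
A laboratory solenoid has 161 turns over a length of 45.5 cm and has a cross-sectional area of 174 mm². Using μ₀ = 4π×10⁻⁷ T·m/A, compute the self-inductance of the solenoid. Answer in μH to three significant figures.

A = 174 mm² = 1.740×10^-4 m².
For a long solenoid, L = μ₀N²A/ℓ.
L = (4π×10⁻⁷)(161)²(1.740×10^-4)/(0.455 m) = 1.246×10^-5 H.

L ≈ 12.5 μH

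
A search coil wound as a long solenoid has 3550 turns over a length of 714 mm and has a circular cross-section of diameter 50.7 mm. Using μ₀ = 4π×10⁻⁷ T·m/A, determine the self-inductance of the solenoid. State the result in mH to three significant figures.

L ≈ 44.8 mH

A = π(d/2)² = π(2.535×10^-2 m)² = 2.019×10^-3 m².
For a long solenoid, L = μ₀N²A/ℓ.
L = (4π×10⁻⁷)(3550)²(2.019×10^-3)/(0.714 m) = 4.478×10^-2 H.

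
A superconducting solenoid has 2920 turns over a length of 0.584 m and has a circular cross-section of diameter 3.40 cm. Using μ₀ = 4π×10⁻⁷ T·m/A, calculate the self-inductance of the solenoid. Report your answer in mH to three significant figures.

A = π(d/2)² = π(1.700×10^-2 m)² = 9.079×10^-4 m².
For a long solenoid, L = μ₀N²A/ℓ.
L = (4π×10⁻⁷)(2920)²(9.079×10^-4)/(0.584 m) = 1.666×10^-2 H.

L ≈ 16.7 mH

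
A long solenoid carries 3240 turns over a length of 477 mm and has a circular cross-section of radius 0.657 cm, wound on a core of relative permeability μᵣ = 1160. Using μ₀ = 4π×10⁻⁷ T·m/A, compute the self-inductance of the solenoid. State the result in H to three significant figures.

L ≈ 4.35 H

A = πr² = π(6.570×10^-3 m)² = 1.356×10^-4 m².
For a long solenoid, L = μ₀μᵣN²A/ℓ.
L = (4π×10⁻⁷)(1160)(3240)²(1.356×10^-4)/(0.477 m) = 4.35 H.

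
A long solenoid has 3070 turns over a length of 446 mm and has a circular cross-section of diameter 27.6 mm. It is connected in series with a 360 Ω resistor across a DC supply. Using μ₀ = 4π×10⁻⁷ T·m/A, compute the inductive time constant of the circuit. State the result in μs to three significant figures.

A = π(d/2)² = π(1.380×10^-2 m)² = 5.983×10^-4 m².
L = μ₀N²A/ℓ = (4π×10⁻⁷)(3070)²(5.983×10^-4)/(0.446) = 1.589×10^-2 H.
τ = L/R = (1.589×10^-2)/(360) = 4.413×10^-5 s.

τ ≈ 44.1 μs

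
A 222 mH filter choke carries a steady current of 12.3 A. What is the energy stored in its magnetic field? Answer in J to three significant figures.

Stored magnetic energy: U = ½LI².
U = ½(0.222 H)(12.3 A)² = 16.79 J.

U ≈ 16.8 J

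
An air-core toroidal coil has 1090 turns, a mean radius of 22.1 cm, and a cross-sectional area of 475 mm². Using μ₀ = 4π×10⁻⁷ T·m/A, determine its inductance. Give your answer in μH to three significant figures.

For a thin toroid, L = μ₀N²A/(2πR).
L = (4π×10⁻⁷)(1090)²(4.750×10^-4) / (2π×0.221 m) = 5.107×10^-4 H.

L ≈ 511 μH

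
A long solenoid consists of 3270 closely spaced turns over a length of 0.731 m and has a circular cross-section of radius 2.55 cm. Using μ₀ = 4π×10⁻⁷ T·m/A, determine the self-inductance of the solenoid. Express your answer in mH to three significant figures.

A = πr² = π(2.550×10^-2 m)² = 2.043×10^-3 m².
For a long solenoid, L = μ₀N²A/ℓ.
L = (4π×10⁻⁷)(3270)²(2.043×10^-3)/(0.731 m) = 3.755×10^-2 H.

L ≈ 37.6 mH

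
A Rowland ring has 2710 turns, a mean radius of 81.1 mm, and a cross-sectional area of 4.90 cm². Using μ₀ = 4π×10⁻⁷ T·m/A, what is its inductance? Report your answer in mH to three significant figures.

For a thin toroid, L = μ₀N²A/(2πR).
L = (4π×10⁻⁷)(2710)²(4.900×10^-4) / (2π×8.110×10^-2 m) = 8.874×10^-3 H.

L ≈ 8.87 mH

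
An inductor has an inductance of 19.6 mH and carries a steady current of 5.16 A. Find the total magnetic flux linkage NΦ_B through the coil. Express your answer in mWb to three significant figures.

From L = NΦ_B/I, the flux linkage is NΦ_B = LI.
NΦ_B = (1.960×10^-2 H)(5.16 A) = 0.1011 Wb.

NΦ_B ≈ 101 mWb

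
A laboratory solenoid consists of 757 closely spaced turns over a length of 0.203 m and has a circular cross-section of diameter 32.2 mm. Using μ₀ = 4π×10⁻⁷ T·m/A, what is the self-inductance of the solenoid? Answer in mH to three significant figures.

L ≈ 2.89 mH

A = π(d/2)² = π(1.610×10^-2 m)² = 8.143×10^-4 m².
For a long solenoid, L = μ₀N²A/ℓ.
L = (4π×10⁻⁷)(757)²(8.143×10^-4)/(0.203 m) = 2.889×10^-3 H.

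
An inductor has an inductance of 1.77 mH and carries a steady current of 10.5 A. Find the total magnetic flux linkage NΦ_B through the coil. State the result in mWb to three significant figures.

From L = NΦ_B/I, the flux linkage is NΦ_B = LI.
NΦ_B = (1.770×10^-3 H)(10.5 A) = 1.859×10^-2 Wb.

NΦ_B ≈ 18.6 mWb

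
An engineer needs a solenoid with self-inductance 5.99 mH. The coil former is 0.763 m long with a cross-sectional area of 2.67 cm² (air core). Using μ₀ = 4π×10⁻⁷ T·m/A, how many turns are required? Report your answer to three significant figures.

N ≈ 3690 turns

A = 2.67 cm² = 2.670×10^-4 m².
From L = μ₀N²A/ℓ, N = √(Lℓ / (μ₀A)).
N = √[(5.990×10^-3)(0.763) / ((4π×10⁻⁷)×2.670×10^-4)] = √(1.362×10^7) ≈ 3690.8.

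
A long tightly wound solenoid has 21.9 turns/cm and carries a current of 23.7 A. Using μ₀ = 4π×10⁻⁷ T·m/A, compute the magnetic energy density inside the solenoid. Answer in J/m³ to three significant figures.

u ≈ 1690 J/m³

B = μ₀nI = (4π×10⁻⁷)(2.190×10^3)(23.7) = 6.522×10^-2 T.
u = B²/(2μ₀) = (6.522×10^-2)²/(2×4π×10⁻⁷) = 1.693×10^3 J/m³.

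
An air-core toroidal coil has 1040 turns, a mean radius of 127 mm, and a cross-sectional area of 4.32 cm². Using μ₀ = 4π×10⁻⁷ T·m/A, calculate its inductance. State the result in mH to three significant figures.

L ≈ 0.736 mH

For a thin toroid, L = μ₀N²A/(2πR).
L = (4π×10⁻⁷)(1040)²(4.320×10^-4) / (2π×0.127 m) = 7.358×10^-4 H.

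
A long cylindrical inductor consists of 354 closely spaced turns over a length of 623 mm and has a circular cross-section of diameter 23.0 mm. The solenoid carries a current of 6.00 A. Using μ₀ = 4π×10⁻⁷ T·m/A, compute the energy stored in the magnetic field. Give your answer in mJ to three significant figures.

A = π(d/2)² = π(1.150×10^-2 m)² = 4.1548×10^-4 m².
L = μ₀N²A/ℓ = (4π×10⁻⁷)(354)²(4.1548×10^-4)/(0.623) = 1.050×10^-4 H.
U = ½LI² = ½(1.050×10^-4)(6.00)² = 1.890×10^-3 J.

U ≈ 1.89 mJ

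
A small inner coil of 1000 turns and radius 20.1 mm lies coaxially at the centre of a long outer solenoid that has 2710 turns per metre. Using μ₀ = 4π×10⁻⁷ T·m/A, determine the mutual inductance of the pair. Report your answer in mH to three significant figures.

M ≈ 4.32 mH

The outer solenoid produces a uniform field B₁ = μ₀n₁I₁ across the inner coil,
so the flux linkage is N₂Φ = N₂B₁A₂ = μ₀n₁N₂A₂·I₁, giving M = μ₀n₁N₂A₂.
A₂ = πr² = π(2.010×10^-2 m)² = 1.269×10^-3 m².
M = (4π×10⁻⁷)(2710)(1000)(1.269×10^-3) = 4.322×10^-3 H.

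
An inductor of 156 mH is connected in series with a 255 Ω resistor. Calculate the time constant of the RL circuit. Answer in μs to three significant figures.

τ = L/R = (0.156 H)/(255 Ω) = 6.118×10^-4 s.

τ ≈ 612 μs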